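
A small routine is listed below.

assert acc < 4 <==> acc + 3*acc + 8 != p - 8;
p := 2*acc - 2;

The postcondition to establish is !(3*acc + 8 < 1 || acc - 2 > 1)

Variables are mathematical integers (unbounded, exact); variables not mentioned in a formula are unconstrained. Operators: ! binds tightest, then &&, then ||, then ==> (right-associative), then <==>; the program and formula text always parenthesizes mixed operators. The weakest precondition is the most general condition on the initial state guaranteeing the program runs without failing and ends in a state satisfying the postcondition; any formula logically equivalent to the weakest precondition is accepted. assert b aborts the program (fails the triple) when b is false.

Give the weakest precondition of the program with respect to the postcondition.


Working backward. After the program, the postcondition !(3*acc + 8 < 1 || acc - 2 > 1) must hold; in canonical form it is !(3*acc < -7 || acc > 3).
Before p := 2*acc - 2: !(3*acc < -7 || acc > 3)
Before assert acc < 4 <==> acc + 3*acc + 8 != p - 8: (acc < 4 <==> 4*acc != p - 16) && (!(3*acc < -7 || acc > 3))
Answer: WP = (acc < 4 <==> 4*acc != p - 16) && (!(3*acc < -7 || acc > 3))


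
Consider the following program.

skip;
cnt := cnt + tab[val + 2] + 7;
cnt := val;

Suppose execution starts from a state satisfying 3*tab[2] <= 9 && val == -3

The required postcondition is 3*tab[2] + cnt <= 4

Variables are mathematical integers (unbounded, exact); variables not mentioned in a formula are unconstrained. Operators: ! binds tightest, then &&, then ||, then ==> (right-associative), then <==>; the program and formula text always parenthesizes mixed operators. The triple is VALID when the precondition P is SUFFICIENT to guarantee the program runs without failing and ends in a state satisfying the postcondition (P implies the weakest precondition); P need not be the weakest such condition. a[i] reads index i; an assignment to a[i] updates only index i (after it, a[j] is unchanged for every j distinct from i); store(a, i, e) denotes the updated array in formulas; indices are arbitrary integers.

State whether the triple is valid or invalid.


Working backward. After the program, 3*tab[2] + cnt <= 4 must hold.
Before cnt := val: 3*tab[2] + val <= 4
Before cnt := cnt + tab[val + 2] + 7: 3*tab[2] + val <= 4
Before skip: 3*tab[2] + val <= 4
The weakest precondition is 3*tab[2] + val <= 4.
Check whether 3*tab[2] <= 9 && val == -3 implies it.
Countermodel: at the initial state tab = {[2] = 3, elsewhere 3}, val = -3, the precondition holds but the weakest precondition fails.
Answer: invalid


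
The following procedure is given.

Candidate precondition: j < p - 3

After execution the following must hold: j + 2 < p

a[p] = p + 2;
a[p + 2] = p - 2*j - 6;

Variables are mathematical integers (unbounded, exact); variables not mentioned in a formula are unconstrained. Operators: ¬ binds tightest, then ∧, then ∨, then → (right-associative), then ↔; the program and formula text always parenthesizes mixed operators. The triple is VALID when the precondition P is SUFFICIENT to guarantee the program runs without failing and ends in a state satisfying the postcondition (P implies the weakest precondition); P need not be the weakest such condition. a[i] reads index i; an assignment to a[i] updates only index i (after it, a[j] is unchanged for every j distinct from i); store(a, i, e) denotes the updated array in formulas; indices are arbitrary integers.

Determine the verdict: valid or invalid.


Working backward. After the program, the postcondition j + 2 < p must hold; in canonical form it is j < p - 2.
Before a[p + 2] := p - 2*j - 6: j < p - 2
Before a[p] := p + 2: j < p - 2
The weakest precondition is j < p - 2.
Check whether j < p - 3 implies it.
Every state satisfying the precondition satisfies the weakest precondition: the implication holds.
Answer: valid


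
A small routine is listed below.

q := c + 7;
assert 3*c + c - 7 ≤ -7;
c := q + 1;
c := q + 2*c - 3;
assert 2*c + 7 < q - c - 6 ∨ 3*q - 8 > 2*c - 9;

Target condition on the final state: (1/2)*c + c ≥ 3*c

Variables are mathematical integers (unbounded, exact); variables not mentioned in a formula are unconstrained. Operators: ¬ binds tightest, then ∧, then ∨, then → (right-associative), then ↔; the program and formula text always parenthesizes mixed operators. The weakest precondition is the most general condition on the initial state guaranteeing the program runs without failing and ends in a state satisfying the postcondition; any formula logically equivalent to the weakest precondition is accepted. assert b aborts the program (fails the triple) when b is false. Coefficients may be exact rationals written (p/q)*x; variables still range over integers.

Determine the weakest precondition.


Working backward. After the program, the postcondition (1/2)*c + c ≥ 3*c must hold; in canonical form it is (3/2)*c ≤ 0.
Before assert 2*c + 7 < q - c - 6 ∨ 3*q - 8 > 2*c - 9: (3*c < q - 13 ∨ 3*q > 2*c - 1) ∧ (3/2)*c ≤ 0
Before c := q + 2*c - 3: (6*c + 2*q < -4 ∨ q > 4*c - 7) ∧ 3*c + (3/2)*q ≤ 9/2
Before c := q + 1: (8*q < -10 ∨ 3*q < 3) ∧ (9/2)*q ≤ 3/2
Before assert 3*c + c - 7 ≤ -7: 4*c ≤ 0 ∧ (8*q < -10 ∨ 3*q < 3) ∧ (9/2)*q ≤ 3/2
Before q := c + 7: 4*c ≤ 0 ∧ (8*c < -66 ∨ 3*c < -18) ∧ (9/2)*c ≤ -30
Answer: WP = 4*c ≤ 0 ∧ (8*c < -66 ∨ 3*c < -18) ∧ (9/2)*c ≤ -30


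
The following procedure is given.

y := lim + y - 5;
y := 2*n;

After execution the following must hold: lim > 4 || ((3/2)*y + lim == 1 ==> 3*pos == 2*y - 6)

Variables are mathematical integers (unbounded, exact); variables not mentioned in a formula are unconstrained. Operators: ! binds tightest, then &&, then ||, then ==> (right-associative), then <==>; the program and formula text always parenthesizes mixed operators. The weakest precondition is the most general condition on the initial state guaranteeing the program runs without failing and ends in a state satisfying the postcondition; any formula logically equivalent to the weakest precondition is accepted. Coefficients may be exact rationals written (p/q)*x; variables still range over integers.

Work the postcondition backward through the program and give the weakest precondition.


Working backward. After the program, the postcondition lim > 4 || ((3/2)*y + lim == 1 ==> 3*pos == 2*y - 6) must hold; in canonical form it is lim > 4 || (lim + (3/2)*y == 1 ==> 3*pos == 2*y - 6).
Before y := 2*n: lim > 4 || (lim + 3*n == 1 ==> 3*pos == 4*n - 6)
Before y := lim + y - 5: lim > 4 || (lim + 3*n == 1 ==> 3*pos == 4*n - 6)
Answer: WP = lim > 4 || (lim + 3*n == 1 ==> 3*pos == 4*n - 6)


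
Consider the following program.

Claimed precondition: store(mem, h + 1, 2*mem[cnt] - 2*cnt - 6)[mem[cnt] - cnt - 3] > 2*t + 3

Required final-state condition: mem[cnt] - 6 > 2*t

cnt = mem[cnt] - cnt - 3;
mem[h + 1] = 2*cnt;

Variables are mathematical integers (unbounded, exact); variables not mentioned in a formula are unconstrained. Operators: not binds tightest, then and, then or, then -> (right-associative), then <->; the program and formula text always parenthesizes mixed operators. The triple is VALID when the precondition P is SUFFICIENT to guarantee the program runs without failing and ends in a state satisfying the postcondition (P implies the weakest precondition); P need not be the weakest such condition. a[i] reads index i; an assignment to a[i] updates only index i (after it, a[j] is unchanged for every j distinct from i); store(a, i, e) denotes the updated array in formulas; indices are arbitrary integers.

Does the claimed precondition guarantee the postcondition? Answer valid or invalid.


Working backward. After the program, the postcondition mem[cnt] - 6 > 2*t must hold; in canonical form it is mem[cnt] > 2*t + 6.
Before mem[h + 1] := 2*cnt: store(mem, h + 1, 2*cnt)[cnt] > 2*t + 6
Before cnt := mem[cnt] - cnt - 3: store(mem, h + 1, 2*mem[cnt] - 2*cnt - 6)[mem[cnt] - cnt - 3] > 2*t + 6
The weakest precondition is store(mem, h + 1, 2*mem[cnt] - 2*cnt - 6)[mem[cnt] - cnt - 3] > 2*t + 6.
Check whether store(mem, h + 1, 2*mem[cnt] - 2*cnt - 6)[mem[cnt] - cnt - 3] > 2*t + 3 implies it.
Countermodel: at the initial state cnt = 7040, h = -7044, mem = {[-7043] = 2, [7040] = 0, elsewhere 2}, t = -7045, the precondition holds but the weakest precondition fails.
Answer: invalid


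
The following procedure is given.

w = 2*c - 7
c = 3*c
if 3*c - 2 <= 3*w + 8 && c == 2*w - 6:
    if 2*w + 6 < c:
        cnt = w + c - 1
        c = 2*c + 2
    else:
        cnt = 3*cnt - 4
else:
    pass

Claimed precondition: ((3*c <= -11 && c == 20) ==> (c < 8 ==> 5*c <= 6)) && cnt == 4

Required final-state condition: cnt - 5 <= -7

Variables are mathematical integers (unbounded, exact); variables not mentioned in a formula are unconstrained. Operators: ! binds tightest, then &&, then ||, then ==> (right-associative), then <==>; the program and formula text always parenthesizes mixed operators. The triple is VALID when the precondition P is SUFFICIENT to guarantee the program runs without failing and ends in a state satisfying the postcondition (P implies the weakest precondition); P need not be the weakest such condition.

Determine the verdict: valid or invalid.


Working backward. After the program, the postcondition cnt - 5 <= -7 must hold; in canonical form it is cnt <= -2.
Then branch requires (2*w < c - 6 ==> c + w <= -1) && ((!(2*w < c - 6)) ==> 3*cnt <= 2); else branch requires cnt <= -2.
Before the if: ((3*c <= 3*w + 10 && c == 2*w - 6) ==> ((2*w < c - 6 ==> c + w <= -1) && ((!(2*w < c - 6)) ==> 3*cnt <= 2))) && ((!(3*c <= 3*w + 10 && c == 2*w - 6)) ==> cnt <= -2)
Before c := 3*c: ((9*c <= 3*w + 10 && 3*c == 2*w - 6) ==> ((2*w < 3*c - 6 ==> 3*c + w <= -1) && ((!(2*w < 3*c - 6)) ==> 3*cnt <= 2))) && ((!(9*c <= 3*w + 10 && 3*c == 2*w - 6)) ==> cnt <= -2)
Before w := 2*c - 7: ((3*c <= -11 && c == 20) ==> ((c < 8 ==> 5*c <= 6) && ((!(c < 8)) ==> 3*cnt <= 2))) && ((!(3*c <= -11 && c == 20)) ==> cnt <= -2)
The weakest precondition is ((3*c <= -11 && c == 20) ==> ((c < 8 ==> 5*c <= 6) && ((!(c < 8)) ==> 3*cnt <= 2))) && ((!(3*c <= -11 && c == 20)) ==> cnt <= -2).
Check whether ((3*c <= -11 && c == 20) ==> (c < 8 ==> 5*c <= 6)) && cnt == 4 implies it.
Countermodel: at the initial state c = 0, cnt = 4, the precondition holds but the weakest precondition fails.
Answer: invalid


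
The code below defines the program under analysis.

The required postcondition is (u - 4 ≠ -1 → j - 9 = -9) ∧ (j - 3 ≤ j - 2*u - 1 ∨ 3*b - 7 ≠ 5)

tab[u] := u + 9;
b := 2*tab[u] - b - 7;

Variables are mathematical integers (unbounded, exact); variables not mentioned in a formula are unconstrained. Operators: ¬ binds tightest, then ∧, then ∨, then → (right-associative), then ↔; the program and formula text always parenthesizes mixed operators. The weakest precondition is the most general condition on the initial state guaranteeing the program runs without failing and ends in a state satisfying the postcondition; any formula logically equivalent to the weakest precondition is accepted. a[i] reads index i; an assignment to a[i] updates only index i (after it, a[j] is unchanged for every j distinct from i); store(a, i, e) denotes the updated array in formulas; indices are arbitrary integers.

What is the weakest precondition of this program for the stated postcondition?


Working backward. After the program, the postcondition (u - 4 ≠ -1 → j - 9 = -9) ∧ (j - 3 ≤ j - 2*u - 1 ∨ 3*b - 7 ≠ 5) must hold; in canonical form it is (u ≠ 3 → j = 0) ∧ (2*u ≤ 2 ∨ 3*b ≠ 12).
Before b := 2*tab[u] - b - 7: (u ≠ 3 → j = 0) ∧ (2*u ≤ 2 ∨ 6*tab[u] ≠ 3*b + 33)
Before tab[u] := u + 9: (u ≠ 3 → j = 0) ∧ (2*u ≤ 2 ∨ 6*store(tab, u, u + 9)[u] ≠ 3*b + 33)
Answer: WP = (u ≠ 3 → j = 0) ∧ (2*u ≤ 2 ∨ 6*store(tab, u, u + 9)[u] ≠ 3*b + 33)


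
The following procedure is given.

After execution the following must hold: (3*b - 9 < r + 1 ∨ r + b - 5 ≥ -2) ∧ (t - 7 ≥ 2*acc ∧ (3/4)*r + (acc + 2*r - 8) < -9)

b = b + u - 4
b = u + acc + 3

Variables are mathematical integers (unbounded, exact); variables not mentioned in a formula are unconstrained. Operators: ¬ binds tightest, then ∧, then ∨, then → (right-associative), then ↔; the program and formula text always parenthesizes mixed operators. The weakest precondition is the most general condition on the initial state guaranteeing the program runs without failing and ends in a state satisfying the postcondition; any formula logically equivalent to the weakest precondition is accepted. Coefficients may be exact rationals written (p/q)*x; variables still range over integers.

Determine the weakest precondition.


Working backward. After the program, the postcondition (3*b - 9 < r + 1 ∨ r + b - 5 ≥ -2) ∧ (t - 7 ≥ 2*acc ∧ (3/4)*r + (acc + 2*r - 8) < -9) must hold; in canonical form it is (3*b < r + 10 ∨ b + r ≥ 3) ∧ t ≥ 2*acc + 7 ∧ acc + (11/4)*r < -1.
Before b := u + acc + 3: (3*acc + 3*u < r + 1 ∨ acc + r + u ≥ 0) ∧ t ≥ 2*acc + 7 ∧ acc + (11/4)*r < -1
Before b := b + u - 4: (3*acc + 3*u < r + 1 ∨ acc + r + u ≥ 0) ∧ t ≥ 2*acc + 7 ∧ acc + (11/4)*r < -1
Answer: WP = (3*acc + 3*u < r + 1 ∨ acc + r + u ≥ 0) ∧ t ≥ 2*acc + 7 ∧ acc + (11/4)*r < -1


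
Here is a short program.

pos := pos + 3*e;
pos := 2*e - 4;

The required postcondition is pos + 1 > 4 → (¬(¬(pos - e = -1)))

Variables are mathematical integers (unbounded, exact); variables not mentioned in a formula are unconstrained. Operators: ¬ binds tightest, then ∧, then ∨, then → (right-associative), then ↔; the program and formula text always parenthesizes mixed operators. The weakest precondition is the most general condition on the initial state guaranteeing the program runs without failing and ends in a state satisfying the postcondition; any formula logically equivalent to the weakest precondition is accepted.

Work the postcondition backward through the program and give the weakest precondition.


Working backward. After the program, the postcondition pos + 1 > 4 → (¬(¬(pos - e = -1))) must hold; in canonical form it is pos > 3 → pos = e - 1.
Before pos := 2*e - 4: 2*e > 7 → e = 3
Before pos := pos + 3*e: 2*e > 7 → e = 3
Answer: WP = 2*e > 7 → e = 3


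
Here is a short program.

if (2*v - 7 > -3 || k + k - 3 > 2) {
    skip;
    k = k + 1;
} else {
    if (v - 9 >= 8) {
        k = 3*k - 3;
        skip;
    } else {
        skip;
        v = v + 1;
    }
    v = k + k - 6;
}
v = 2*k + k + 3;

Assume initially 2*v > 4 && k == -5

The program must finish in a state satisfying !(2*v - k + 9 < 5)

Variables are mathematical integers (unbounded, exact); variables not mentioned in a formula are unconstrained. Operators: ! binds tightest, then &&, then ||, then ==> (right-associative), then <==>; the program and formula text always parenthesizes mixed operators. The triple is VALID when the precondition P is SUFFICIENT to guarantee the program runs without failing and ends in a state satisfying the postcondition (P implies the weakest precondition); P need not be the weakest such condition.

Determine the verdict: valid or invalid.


Working backward. After the program, the postcondition !(2*v - k + 9 < 5) must hold; in canonical form it is !(2*v < k - 4).
Before v := 2*k + k + 3: !(5*k < -10)
Then branch requires !(5*k < -15); else branch requires (v >= 17 ==> (!(15*k < 5))) && ((!(v >= 17)) ==> (!(5*k < -10))).
Before the if: ((2*v > 4 || 2*k > 5) ==> (!(5*k < -15))) && ((!(2*v > 4 || 2*k > 5)) ==> ((v >= 17 ==> (!(15*k < 5))) && ((!(v >= 17)) ==> (!(5*k < -10)))))
The weakest precondition is ((2*v > 4 || 2*k > 5) ==> (!(5*k < -15))) && ((!(2*v > 4 || 2*k > 5)) ==> ((v >= 17 ==> (!(15*k < 5))) && ((!(v >= 17)) ==> (!(5*k < -10))))).
Check whether 2*v > 4 && k == -5 implies it.
Countermodel: at the initial state k = -5, v = 3, the precondition holds but the weakest precondition fails.
Answer: invalid


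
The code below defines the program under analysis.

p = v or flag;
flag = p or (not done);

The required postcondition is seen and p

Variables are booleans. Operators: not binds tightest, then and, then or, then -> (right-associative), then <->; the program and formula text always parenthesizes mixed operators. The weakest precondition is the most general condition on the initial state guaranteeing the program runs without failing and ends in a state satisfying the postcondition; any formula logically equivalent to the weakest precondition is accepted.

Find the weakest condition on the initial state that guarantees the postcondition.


Working backward. After the program, seen and p must hold.
Before flag := p or (not done): seen and p
Before p := v or flag: seen and (v or flag)
Answer: WP = seen and (v or flag)


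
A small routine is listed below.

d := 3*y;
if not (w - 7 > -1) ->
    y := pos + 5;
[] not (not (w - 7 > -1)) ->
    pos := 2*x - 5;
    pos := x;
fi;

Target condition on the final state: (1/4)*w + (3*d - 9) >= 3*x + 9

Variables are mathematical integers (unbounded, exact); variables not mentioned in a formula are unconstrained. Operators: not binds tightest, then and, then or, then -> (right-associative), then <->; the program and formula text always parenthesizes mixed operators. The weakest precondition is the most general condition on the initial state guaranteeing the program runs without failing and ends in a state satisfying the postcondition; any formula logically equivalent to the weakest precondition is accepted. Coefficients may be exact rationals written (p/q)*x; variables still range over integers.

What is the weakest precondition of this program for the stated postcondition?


Working backward. After the program, the postcondition (1/4)*w + (3*d - 9) >= 3*x + 9 must hold; in canonical form it is 3*d + (1/4)*w >= 3*x + 18.
Then branch requires 3*d + (1/4)*w >= 3*x + 18; else branch requires 3*d + (1/4)*w >= 3*x + 18.
Before the if: ((not (w > 6)) -> 3*d + (1/4)*w >= 3*x + 18) and (w > 6 -> 3*d + (1/4)*w >= 3*x + 18)
Before d := 3*y: ((not (w > 6)) -> (1/4)*w + 9*y >= 3*x + 18) and (w > 6 -> (1/4)*w + 9*y >= 3*x + 18)
Answer: WP = ((not (w > 6)) -> (1/4)*w + 9*y >= 3*x + 18) and (w > 6 -> (1/4)*w + 9*y >= 3*x + 18)


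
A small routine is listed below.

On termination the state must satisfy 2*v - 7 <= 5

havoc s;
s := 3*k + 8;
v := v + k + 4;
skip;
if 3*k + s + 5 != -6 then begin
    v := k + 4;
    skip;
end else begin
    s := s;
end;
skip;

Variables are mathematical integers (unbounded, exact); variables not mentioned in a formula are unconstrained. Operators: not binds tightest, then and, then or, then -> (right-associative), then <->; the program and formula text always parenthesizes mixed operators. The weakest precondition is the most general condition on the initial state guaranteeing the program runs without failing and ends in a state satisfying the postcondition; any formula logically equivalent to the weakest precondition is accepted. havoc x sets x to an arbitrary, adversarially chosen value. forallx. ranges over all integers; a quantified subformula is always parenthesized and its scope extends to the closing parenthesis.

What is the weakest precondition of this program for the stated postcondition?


Working backward. After the program, the postcondition 2*v - 7 <= 5 must hold; in canonical form it is 2*v <= 12.
Before skip: 2*v <= 12
Then branch requires 2*k <= 4; else branch requires 2*v <= 12.
Before the if: (3*k + s != -11 -> 2*k <= 4) and ((not (3*k + s != -11)) -> 2*v <= 12)
Before skip: (3*k + s != -11 -> 2*k <= 4) and ((not (3*k + s != -11)) -> 2*v <= 12)
Before v := v + k + 4: (3*k + s != -11 -> 2*k <= 4) and ((not (3*k + s != -11)) -> 2*k + 2*v <= 4)
Before s := 3*k + 8: (6*k != -19 -> 2*k <= 4) and ((not (6*k != -19)) -> 2*k + 2*v <= 4)
Before havoc s: (6*k != -19 -> 2*k <= 4) and ((not (6*k != -19)) -> 2*k + 2*v <= 4)
Answer: WP = (6*k != -19 -> 2*k <= 4) and ((not (6*k != -19)) -> 2*k + 2*v <= 4)


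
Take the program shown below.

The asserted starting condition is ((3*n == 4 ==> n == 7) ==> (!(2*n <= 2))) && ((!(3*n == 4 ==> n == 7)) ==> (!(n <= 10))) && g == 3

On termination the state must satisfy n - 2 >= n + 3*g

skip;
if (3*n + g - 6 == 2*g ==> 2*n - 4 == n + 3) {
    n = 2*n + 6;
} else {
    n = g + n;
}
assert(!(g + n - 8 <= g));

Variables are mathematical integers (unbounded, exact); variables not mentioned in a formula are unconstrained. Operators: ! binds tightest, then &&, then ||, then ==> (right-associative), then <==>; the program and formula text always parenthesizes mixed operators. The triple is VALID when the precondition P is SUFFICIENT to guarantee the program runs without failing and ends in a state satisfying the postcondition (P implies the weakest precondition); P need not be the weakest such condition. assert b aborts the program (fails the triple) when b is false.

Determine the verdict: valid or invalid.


Working backward. After the program, the postcondition n - 2 >= n + 3*g must hold; in canonical form it is 3*g <= -2.
Before assert !(g + n - 8 <= g): (!(n <= 8)) && 3*g <= -2
Then branch requires (!(2*n <= 2)) && 3*g <= -2; else branch requires (!(g + n <= 8)) && 3*g <= -2.
Before the if: ((3*n == g + 6 ==> n == 7) ==> ((!(2*n <= 2)) && 3*g <= -2)) && ((!(3*n == g + 6 ==> n == 7)) ==> ((!(g + n <= 8)) && 3*g <= -2))
Before skip: ((3*n == g + 6 ==> n == 7) ==> ((!(2*n <= 2)) && 3*g <= -2)) && ((!(3*n == g + 6 ==> n == 7)) ==> ((!(g + n <= 8)) && 3*g <= -2))
The weakest precondition is ((3*n == g + 6 ==> n == 7) ==> ((!(2*n <= 2)) && 3*g <= -2)) && ((!(3*n == g + 6 ==> n == 7)) ==> ((!(g + n <= 8)) && 3*g <= -2)).
Check whether ((3*n == 4 ==> n == 7) ==> (!(2*n <= 2))) && ((!(3*n == 4 ==> n == 7)) ==> (!(n <= 10))) && g == 3 implies it.
Countermodel: at the initial state g = 3, n = 2, the precondition holds but the weakest precondition fails.
Answer: invalid


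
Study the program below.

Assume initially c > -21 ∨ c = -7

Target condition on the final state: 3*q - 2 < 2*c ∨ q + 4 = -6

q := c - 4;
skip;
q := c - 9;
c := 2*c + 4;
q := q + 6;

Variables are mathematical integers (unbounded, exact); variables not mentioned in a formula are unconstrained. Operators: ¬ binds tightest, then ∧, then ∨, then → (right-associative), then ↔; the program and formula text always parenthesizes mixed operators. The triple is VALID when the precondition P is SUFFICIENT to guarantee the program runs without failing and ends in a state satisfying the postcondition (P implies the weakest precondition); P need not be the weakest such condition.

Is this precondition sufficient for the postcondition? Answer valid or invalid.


Working backward. After the program, the postcondition 3*q - 2 < 2*c ∨ q + 4 = -6 must hold; in canonical form it is 3*q < 2*c + 2 ∨ q = -10.
Before q := q + 6: 3*q < 2*c - 16 ∨ q = -16
Before c := 2*c + 4: 3*q < 4*c - 8 ∨ q = -16
Before q := c - 9: c > -19 ∨ c = -7
Before skip: c > -19 ∨ c = -7
Before q := c - 4: c > -19 ∨ c = -7
The weakest precondition is c > -19 ∨ c = -7.
Check whether c > -21 ∨ c = -7 implies it.
Countermodel: at the initial state c = -20, the precondition holds but the weakest precondition fails.
Answer: invalid


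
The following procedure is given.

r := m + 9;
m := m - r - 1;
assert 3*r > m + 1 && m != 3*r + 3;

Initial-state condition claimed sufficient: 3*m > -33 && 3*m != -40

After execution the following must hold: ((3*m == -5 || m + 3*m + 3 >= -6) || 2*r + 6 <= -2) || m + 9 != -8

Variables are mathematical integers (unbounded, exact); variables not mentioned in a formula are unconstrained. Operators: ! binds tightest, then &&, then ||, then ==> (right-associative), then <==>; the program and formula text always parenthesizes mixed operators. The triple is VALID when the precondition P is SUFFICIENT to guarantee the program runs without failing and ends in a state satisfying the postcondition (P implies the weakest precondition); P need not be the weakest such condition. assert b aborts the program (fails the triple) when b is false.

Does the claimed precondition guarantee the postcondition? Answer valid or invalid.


Working backward. After the program, the postcondition ((3*m == -5 || m + 3*m + 3 >= -6) || 2*r + 6 <= -2) || m + 9 != -8 must hold; in canonical form it is 3*m == -5 || 4*m >= -9 || 2*r <= -8 || m != -17.
Before assert 3*r > m + 1 && m != 3*r + 3: 3*r > m + 1 && m != 3*r + 3 && (3*m == -5 || 4*m >= -9 || 2*r <= -8 || m != -17)
Before m := m - r - 1: 4*r > m && m != 4*r + 4 && (3*m == 3*r - 2 || 4*m >= 4*r - 5 || 2*r <= -8 || m != r - 16)
Before r := m + 9: 3*m > -36 && 3*m != -40
The weakest precondition is 3*m > -36 && 3*m != -40.
Check whether 3*m > -33 && 3*m != -40 implies it.
Every state satisfying the precondition satisfies the weakest precondition: the implication holds.
Answer: valid


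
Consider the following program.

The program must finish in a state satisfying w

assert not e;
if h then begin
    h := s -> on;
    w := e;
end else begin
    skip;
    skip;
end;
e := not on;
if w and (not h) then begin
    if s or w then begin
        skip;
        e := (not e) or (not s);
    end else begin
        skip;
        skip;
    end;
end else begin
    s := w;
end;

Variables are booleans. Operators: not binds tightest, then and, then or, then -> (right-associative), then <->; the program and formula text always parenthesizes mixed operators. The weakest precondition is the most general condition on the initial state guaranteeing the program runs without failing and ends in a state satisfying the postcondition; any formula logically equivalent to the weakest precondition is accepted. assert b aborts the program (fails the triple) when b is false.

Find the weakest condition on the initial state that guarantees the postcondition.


Working backward. After the program, w must hold.
Then branch requires ((s or w) -> w) and ((not (s or w)) -> w); else branch requires w.
Before the if: ((w and (not h)) -> (((s or w) -> w) and ((not (s or w)) -> w))) and ((not (w and (not h))) -> w)
Before e := not on: ((w and (not h)) -> (((s or w) -> w) and ((not (s or w)) -> w))) and ((not (w and (not h))) -> w)
Then branch requires ((e and (not (s -> on))) -> (((s or e) -> e) and ((not (s or e)) -> e))) and ((not (e and (not (s -> on)))) -> e); else branch requires ((w and (not h)) -> (((s or w) -> w) and ((not (s or w)) -> w))) and ((not (w and (not h))) -> w).
Before the if: (h -> (((e and (not (s -> on))) -> (((s or e) -> e) and ((not (s or e)) -> e))) and ((not (e and (not (s -> on)))) -> e))) and ((not h) -> (((w and (not h)) -> (((s or w) -> w) and ((not (s or w)) -> w))) and ((not (w and (not h))) -> w)))
Before assert not e: (not e) and (h -> (((e and (not (s -> on))) -> (((s or e) -> e) and ((not (s or e)) -> e))) and ((not (e and (not (s -> on)))) -> e))) and ((not h) -> (((w and (not h)) -> (((s or w) -> w) and ((not (s or w)) -> w))) and ((not (w and (not h))) -> w)))
Answer: WP = (not e) and (h -> (((e and (not (s -> on))) -> (((s or e) -> e) and ((not (s or e)) -> e))) and ((not (e and (not (s -> on)))) -> e))) and ((not h) -> (((w and (not h)) -> (((s or w) -> w) and ((not (s or w)) -> w))) and ((not (w and (not h))) -> w)))


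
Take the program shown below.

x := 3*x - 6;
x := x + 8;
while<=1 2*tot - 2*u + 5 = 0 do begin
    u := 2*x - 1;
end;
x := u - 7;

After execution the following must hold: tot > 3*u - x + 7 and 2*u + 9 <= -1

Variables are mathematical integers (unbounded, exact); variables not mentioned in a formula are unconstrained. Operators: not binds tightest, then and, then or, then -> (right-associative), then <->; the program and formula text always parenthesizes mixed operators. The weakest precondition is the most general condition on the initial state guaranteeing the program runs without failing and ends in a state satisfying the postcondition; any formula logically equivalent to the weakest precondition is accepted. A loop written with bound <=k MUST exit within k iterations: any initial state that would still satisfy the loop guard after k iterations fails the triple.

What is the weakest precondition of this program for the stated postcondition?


Working backward. After the program, the postcondition tot > 3*u - x + 7 and 2*u + 9 <= -1 must hold; in canonical form it is tot + x > 3*u + 7 and 2*u <= -10.
Before x := u - 7: tot > 2*u + 14 and 2*u <= -10
Before the loop (bound <=1), unroll the exhaustion recursion (WP_0 = exit-now case; WP_j = one more guarded iteration, up to j = 1):
  WP_0: (not (2*tot = 2*u - 5)) and tot > 2*u + 14 and 2*u <= -10
  WP_1: (2*tot = 2*u - 5 -> ((not (2*tot = 4*x - 7)) and tot > 4*x + 12 and 4*x <= -8)) and ((not (2*tot = 2*u - 5)) -> (tot > 2*u + 14 and 2*u <= -10))
So before the loop: (2*tot = 2*u - 5 -> ((not (2*tot = 4*x - 7)) and tot > 4*x + 12 and 4*x <= -8)) and ((not (2*tot = 2*u - 5)) -> (tot > 2*u + 14 and 2*u <= -10))
Before x := x + 8: (2*tot = 2*u - 5 -> ((not (2*tot = 4*x + 25)) and tot > 4*x + 44 and 4*x <= -40)) and ((not (2*tot = 2*u - 5)) -> (tot > 2*u + 14 and 2*u <= -10))
Before x := 3*x - 6: (2*tot = 2*u - 5 -> ((not (2*tot = 12*x + 1)) and tot > 12*x + 20 and 12*x <= -16)) and ((not (2*tot = 2*u - 5)) -> (tot > 2*u + 14 and 2*u <= -10))
Answer: WP = (2*tot = 2*u - 5 -> ((not (2*tot = 12*x + 1)) and tot > 12*x + 20 and 12*x <= -16)) and ((not (2*tot = 2*u - 5)) -> (tot > 2*u + 14 and 2*u <= -10))


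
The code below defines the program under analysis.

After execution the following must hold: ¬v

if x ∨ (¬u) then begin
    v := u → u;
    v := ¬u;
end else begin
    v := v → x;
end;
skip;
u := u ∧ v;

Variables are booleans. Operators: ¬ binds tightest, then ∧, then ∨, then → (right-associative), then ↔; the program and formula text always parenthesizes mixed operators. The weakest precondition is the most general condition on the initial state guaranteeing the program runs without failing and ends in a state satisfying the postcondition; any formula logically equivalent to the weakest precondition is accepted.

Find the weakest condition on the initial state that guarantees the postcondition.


Working backward. After the program, ¬v must hold.
Before u := u ∧ v: ¬v
Before skip: ¬v
Then branch requires u; else branch requires ¬(v → x).
Before the if: ((x ∨ (¬u)) → u) ∧ ((¬(x ∨ (¬u))) → (¬(v → x)))
Answer: WP = ((x ∨ (¬u)) → u) ∧ ((¬(x ∨ (¬u))) → (¬(v → x)))


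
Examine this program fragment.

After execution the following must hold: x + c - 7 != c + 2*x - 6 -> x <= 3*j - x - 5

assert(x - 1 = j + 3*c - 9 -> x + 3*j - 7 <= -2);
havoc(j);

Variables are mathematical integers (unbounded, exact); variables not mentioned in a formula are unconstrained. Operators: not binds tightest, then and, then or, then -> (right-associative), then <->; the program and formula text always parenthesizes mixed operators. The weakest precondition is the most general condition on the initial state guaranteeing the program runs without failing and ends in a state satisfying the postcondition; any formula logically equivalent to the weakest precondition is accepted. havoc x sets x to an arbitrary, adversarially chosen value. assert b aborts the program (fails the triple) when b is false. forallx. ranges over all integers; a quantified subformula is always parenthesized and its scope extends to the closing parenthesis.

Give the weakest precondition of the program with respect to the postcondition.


Working backward. After the program, the postcondition x + c - 7 != c + 2*x - 6 -> x <= 3*j - x - 5 must hold; in canonical form it is x != -1 -> 2*x <= 3*j - 5.
Before havoc j: forall j_1. (x != -1 -> 2*x <= 3*j_1 - 5)
Before assert x - 1 = j + 3*c - 9 -> x + 3*j - 7 <= -2: (x = 3*c + j - 8 -> 3*j + x <= 5) and (forall j_1. (x != -1 -> 2*x <= 3*j_1 - 5))
Answer: WP = (x = 3*c + j - 8 -> 3*j + x <= 5) and (forall j_1. (x != -1 -> 2*x <= 3*j_1 - 5))


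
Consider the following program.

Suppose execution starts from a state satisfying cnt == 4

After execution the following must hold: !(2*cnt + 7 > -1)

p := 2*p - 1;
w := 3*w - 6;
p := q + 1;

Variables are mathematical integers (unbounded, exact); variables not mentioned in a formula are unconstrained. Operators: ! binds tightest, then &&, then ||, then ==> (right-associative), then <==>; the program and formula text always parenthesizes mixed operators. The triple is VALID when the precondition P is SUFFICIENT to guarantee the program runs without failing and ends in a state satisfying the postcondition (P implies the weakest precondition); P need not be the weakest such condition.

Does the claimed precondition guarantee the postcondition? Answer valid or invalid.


Working backward. After the program, the postcondition !(2*cnt + 7 > -1) must hold; in canonical form it is !(2*cnt > -8).
Before p := q + 1: !(2*cnt > -8)
Before w := 3*w - 6: !(2*cnt > -8)
Before p := 2*p - 1: !(2*cnt > -8)
The weakest precondition is !(2*cnt > -8).
Check whether cnt == 4 implies it.
Countermodel: at the initial state cnt = 4, the precondition holds but the weakest precondition fails.
Answer: invalid


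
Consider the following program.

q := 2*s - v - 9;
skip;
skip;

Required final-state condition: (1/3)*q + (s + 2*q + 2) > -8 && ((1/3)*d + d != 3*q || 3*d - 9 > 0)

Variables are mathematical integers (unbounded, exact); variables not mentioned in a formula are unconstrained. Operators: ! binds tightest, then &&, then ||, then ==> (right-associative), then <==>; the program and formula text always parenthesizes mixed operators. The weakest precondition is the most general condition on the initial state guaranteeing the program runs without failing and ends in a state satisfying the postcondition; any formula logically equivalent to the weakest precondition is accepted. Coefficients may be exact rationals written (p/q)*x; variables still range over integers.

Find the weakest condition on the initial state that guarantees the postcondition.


Working backward. After the program, the postcondition (1/3)*q + (s + 2*q + 2) > -8 && ((1/3)*d + d != 3*q || 3*d - 9 > 0) must hold; in canonical form it is (7/3)*q + s > -10 && ((4/3)*d != 3*q || 3*d > 9).
Before skip: (7/3)*q + s > -10 && ((4/3)*d != 3*q || 3*d > 9)
Before skip: (7/3)*q + s > -10 && ((4/3)*d != 3*q || 3*d > 9)
Before q := 2*s - v - 9: (17/3)*s > (7/3)*v + 11 && ((4/3)*d + 3*v != 6*s - 27 || 3*d > 9)
Answer: WP = (17/3)*s > (7/3)*v + 11 && ((4/3)*d + 3*v != 6*s - 27 || 3*d > 9)


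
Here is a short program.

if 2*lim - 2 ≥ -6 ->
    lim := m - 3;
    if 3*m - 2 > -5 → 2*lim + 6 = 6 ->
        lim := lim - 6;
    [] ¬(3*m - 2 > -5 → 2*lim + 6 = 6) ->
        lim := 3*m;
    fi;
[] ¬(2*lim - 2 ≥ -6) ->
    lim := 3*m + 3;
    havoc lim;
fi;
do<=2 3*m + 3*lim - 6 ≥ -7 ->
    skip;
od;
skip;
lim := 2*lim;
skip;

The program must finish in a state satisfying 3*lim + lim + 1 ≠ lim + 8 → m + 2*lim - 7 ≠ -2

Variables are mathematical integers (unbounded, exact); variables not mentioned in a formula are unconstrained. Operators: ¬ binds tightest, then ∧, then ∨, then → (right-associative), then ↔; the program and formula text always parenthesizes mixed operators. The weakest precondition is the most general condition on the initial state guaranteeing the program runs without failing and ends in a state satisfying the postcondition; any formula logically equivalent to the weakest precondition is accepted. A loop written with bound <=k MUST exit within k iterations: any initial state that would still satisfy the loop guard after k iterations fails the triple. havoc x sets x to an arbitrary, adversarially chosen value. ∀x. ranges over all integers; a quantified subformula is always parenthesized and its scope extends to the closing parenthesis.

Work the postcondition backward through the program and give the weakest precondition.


Working backward. After the program, the postcondition 3*lim + lim + 1 ≠ lim + 8 → m + 2*lim - 7 ≠ -2 must hold; in canonical form it is 3*lim ≠ 7 → 2*lim + m ≠ 5.
Before skip: 3*lim ≠ 7 → 2*lim + m ≠ 5
Before lim := 2*lim: 6*lim ≠ 7 → 4*lim + m ≠ 5
Before skip: 6*lim ≠ 7 → 4*lim + m ≠ 5
Before the loop (bound <=2), unroll the exhaustion recursion (WP_0 = exit-now case; WP_j = one more guarded iteration, up to j = 2):
  WP_0: (¬(3*lim + 3*m ≥ -1)) ∧ (6*lim ≠ 7 → 4*lim + m ≠ 5)
  WP_1: (3*lim + 3*m ≥ -1 → ((¬(3*lim + 3*m ≥ -1)) ∧ (6*lim ≠ 7 → 4*lim + m ≠ 5))) ∧ ((¬(3*lim + 3*m ≥ -1)) → (6*lim ≠ 7 → 4*lim + m ≠ 5))
  WP_2: (3*lim + 3*m ≥ -1 → ((3*lim + 3*m ≥ -1 → ((¬(3*lim + 3*m ≥ -1)) ∧ (6*lim ≠ 7 → 4*lim + m ≠ 5))) ∧ ((¬(3*lim + 3*m ≥ -1)) → (6*lim ≠ 7 → 4*lim + m ≠ 5)))) ∧ ((¬(3*lim + 3*m ≥ -1)) → (6*lim ≠ 7 → 4*lim + m ≠ 5))
So before the loop: (3*lim + 3*m ≥ -1 → ((3*lim + 3*m ≥ -1 → ((¬(3*lim + 3*m ≥ -1)) ∧ (6*lim ≠ 7 → 4*lim + m ≠ 5))) ∧ ((¬(3*lim + 3*m ≥ -1)) → (6*lim ≠ 7 → 4*lim + m ≠ 5)))) ∧ ((¬(3*lim + 3*m ≥ -1)) → (6*lim ≠ 7 → 4*lim + m ≠ 5))
Then branch requires ((3*m > -3 → 2*m = 6) → ((6*m ≥ 26 → ((6*m ≥ 26 → ((¬(6*m ≥ 26)) ∧ (6*m ≠ 61 → 5*m ≠ 41))) ∧ ((¬(6*m ≥ 26)) → (6*m ≠ 61 → 5*m ≠ 41)))) ∧ ((¬(6*m ≥ 26)) → (6*m ≠ 61 → 5*m ≠ 41)))) ∧ ((¬(3*m > -3 → 2*m = 6)) → ((12*m ≥ -1 → ((12*m ≥ -1 → ((¬(12*m ≥ -1)) ∧ (18*m ≠ 7 → 13*m ≠ 5))) ∧ ((¬(12*m ≥ -1)) → (18*m ≠ 7 → 13*m ≠ 5)))) ∧ ((¬(12*m ≥ -1)) → (18*m ≠ 7 → 13*m ≠ 5)))); else branch requires ∀lim_1. ((3*lim_1 + 3*m ≥ -1 → ((3*lim_1 + 3*m ≥ -1 → ((¬(3*lim_1 + 3*m ≥ -1)) ∧ (6*lim_1 ≠ 7 → 4*lim_1 + m ≠ 5))) ∧ ((¬(3*lim_1 + 3*m ≥ -1)) → (6*lim_1 ≠ 7 → 4*lim_1 + m ≠ 5)))) ∧ ((¬(3*lim_1 + 3*m ≥ -1)) → (6*lim_1 ≠ 7 → 4*lim_1 + m ≠ 5))).
Before the if: (2*lim ≥ -4 → (((3*m > -3 → 2*m = 6) → ((6*m ≥ 26 → ((6*m ≥ 26 → ((¬(6*m ≥ 26)) ∧ (6*m ≠ 61 → 5*m ≠ 41))) ∧ ((¬(6*m ≥ 26)) → (6*m ≠ 61 → 5*m ≠ 41)))) ∧ ((¬(6*m ≥ 26)) → (6*m ≠ 61 → 5*m ≠ 41)))) ∧ ((¬(3*m > -3 → 2*m = 6)) → ((12*m ≥ -1 → ((12*m ≥ -1 → ((¬(12*m ≥ -1)) ∧ (18*m ≠ 7 → 13*m ≠ 5))) ∧ ((¬(12*m ≥ -1)) → (18*m ≠ 7 → 13*m ≠ 5)))) ∧ ((¬(12*m ≥ -1)) → (18*m ≠ 7 → 13*m ≠ 5)))))) ∧ ((¬(2*lim ≥ -4)) → (∀lim_1. ((3*lim_1 + 3*m ≥ -1 → ((3*lim_1 + 3*m ≥ -1 → ((¬(3*lim_1 + 3*m ≥ -1)) ∧ (6*lim_1 ≠ 7 → 4*lim_1 + m ≠ 5))) ∧ ((¬(3*lim_1 + 3*m ≥ -1)) → (6*lim_1 ≠ 7 → 4*lim_1 + m ≠ 5)))) ∧ ((¬(3*lim_1 + 3*m ≥ -1)) → (6*lim_1 ≠ 7 → 4*lim_1 + m ≠ 5)))))
Answer: WP = (2*lim ≥ -4 → (((3*m > -3 → 2*m = 6) → ((6*m ≥ 26 → ((6*m ≥ 26 → ((¬(6*m ≥ 26)) ∧ (6*m ≠ 61 → 5*m ≠ 41))) ∧ ((¬(6*m ≥ 26)) → (6*m ≠ 61 → 5*m ≠ 41)))) ∧ ((¬(6*m ≥ 26)) → (6*m ≠ 61 → 5*m ≠ 41)))) ∧ ((¬(3*m > -3 → 2*m = 6)) → ((12*m ≥ -1 → ((12*m ≥ -1 → ((¬(12*m ≥ -1)) ∧ (18*m ≠ 7 → 13*m ≠ 5))) ∧ ((¬(12*m ≥ -1)) → (18*m ≠ 7 → 13*m ≠ 5)))) ∧ ((¬(12*m ≥ -1)) → (18*m ≠ 7 → 13*m ≠ 5)))))) ∧ ((¬(2*lim ≥ -4)) → (∀lim_1. ((3*lim_1 + 3*m ≥ -1 → ((3*lim_1 + 3*m ≥ -1 → ((¬(3*lim_1 + 3*m ≥ -1)) ∧ (6*lim_1 ≠ 7 → 4*lim_1 + m ≠ 5))) ∧ ((¬(3*lim_1 + 3*m ≥ -1)) → (6*lim_1 ≠ 7 → 4*lim_1 + m ≠ 5)))) ∧ ((¬(3*lim_1 + 3*m ≥ -1)) → (6*lim_1 ≠ 7 → 4*lim_1 + m ≠ 5)))))


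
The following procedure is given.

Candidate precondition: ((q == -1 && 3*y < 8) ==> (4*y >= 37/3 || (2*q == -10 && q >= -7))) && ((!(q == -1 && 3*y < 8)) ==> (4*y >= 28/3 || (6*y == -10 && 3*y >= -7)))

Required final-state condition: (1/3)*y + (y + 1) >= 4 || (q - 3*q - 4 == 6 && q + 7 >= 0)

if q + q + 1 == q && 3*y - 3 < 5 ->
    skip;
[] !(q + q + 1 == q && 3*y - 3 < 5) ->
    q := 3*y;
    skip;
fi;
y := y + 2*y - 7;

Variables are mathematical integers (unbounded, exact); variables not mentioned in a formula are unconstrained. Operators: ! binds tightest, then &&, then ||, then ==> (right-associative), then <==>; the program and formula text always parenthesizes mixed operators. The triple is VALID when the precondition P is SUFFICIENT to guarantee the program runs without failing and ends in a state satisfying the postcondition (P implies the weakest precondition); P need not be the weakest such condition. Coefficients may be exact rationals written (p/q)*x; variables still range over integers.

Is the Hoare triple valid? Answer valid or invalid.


Working backward. After the program, the postcondition (1/3)*y + (y + 1) >= 4 || (q - 3*q - 4 == 6 && q + 7 >= 0) must hold; in canonical form it is (4/3)*y >= 3 || (2*q == -10 && q >= -7).
Before y := y + 2*y - 7: 4*y >= 37/3 || (2*q == -10 && q >= -7)
Then branch requires 4*y >= 37/3 || (2*q == -10 && q >= -7); else branch requires 4*y >= 37/3 || (6*y == -10 && 3*y >= -7).
Before the if: ((q == -1 && 3*y < 8) ==> (4*y >= 37/3 || (2*q == -10 && q >= -7))) && ((!(q == -1 && 3*y < 8)) ==> (4*y >= 37/3 || (6*y == -10 && 3*y >= -7)))
The weakest precondition is ((q == -1 && 3*y < 8) ==> (4*y >= 37/3 || (2*q == -10 && q >= -7))) && ((!(q == -1 && 3*y < 8)) ==> (4*y >= 37/3 || (6*y == -10 && 3*y >= -7))).
Check whether ((q == -1 && 3*y < 8) ==> (4*y >= 37/3 || (2*q == -10 && q >= -7))) && ((!(q == -1 && 3*y < 8)) ==> (4*y >= 28/3 || (6*y == -10 && 3*y >= -7))) implies it.
Countermodel: at the initial state q = 0, y = 3, the precondition holds but the weakest precondition fails.
Answer: invalid
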